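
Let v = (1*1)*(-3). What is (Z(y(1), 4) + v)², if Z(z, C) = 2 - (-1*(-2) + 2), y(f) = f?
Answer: 25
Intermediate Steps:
v = -3 (v = 1*(-3) = -3)
Z(z, C) = -2 (Z(z, C) = 2 - (2 + 2) = 2 - 1*4 = 2 - 4 = -2)
(Z(y(1), 4) + v)² = (-2 - 3)² = (-5)² = 25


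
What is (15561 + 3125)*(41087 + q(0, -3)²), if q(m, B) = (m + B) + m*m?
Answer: 767919856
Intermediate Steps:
q(m, B) = B + m + m² (q(m, B) = (B + m) + m² = B + m + m²)
(15561 + 3125)*(41087 + q(0, -3)²) = (15561 + 3125)*(41087 + (-3 + 0 + 0²)²) = 18686*(41087 + (-3 + 0 + 0)²) = 18686*(41087 + (-3)²) = 18686*(41087 + 9) = 18686*41096 = 767919856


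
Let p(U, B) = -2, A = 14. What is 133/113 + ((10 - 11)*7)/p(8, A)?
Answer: 1057/226 ≈ 4.6770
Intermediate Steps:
133/113 + ((10 - 11)*7)/p(8, A) = 133/113 + ((10 - 11)*7)/(-2) = 133*(1/113) - 1*7*(-½) = 133/113 - 7*(-½) = 133/113 + 7/2 = 1057/226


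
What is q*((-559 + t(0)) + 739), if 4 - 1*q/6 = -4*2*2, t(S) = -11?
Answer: 20280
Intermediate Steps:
q = 120 (q = 24 - 6*(-4*2)*2 = 24 - (-48)*2 = 24 - 6*(-16) = 24 + 96 = 120)
q*((-559 + t(0)) + 739) = 120*((-559 - 11) + 739) = 120*(-570 + 739) = 120*169 = 20280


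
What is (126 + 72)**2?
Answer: 39204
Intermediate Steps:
(126 + 72)**2 = 198**2 = 39204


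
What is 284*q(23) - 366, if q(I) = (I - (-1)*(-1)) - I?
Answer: -650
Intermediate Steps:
q(I) = -1 (q(I) = (I - 1*1) - I = (I - 1) - I = (-1 + I) - I = -1)
284*q(23) - 366 = 284*(-1) - 366 = -284 - 366 = -650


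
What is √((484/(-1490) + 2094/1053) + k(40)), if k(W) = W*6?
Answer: 2*√459024458685/87165 ≈ 15.546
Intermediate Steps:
k(W) = 6*W
√((484/(-1490) + 2094/1053) + k(40)) = √((484/(-1490) + 2094/1053) + 6*40) = √((484*(-1/1490) + 2094*(1/1053)) + 240) = √((-242/745 + 698/351) + 240) = √(435068/261495 + 240) = √(63193868/261495) = 2*√459024458685/87165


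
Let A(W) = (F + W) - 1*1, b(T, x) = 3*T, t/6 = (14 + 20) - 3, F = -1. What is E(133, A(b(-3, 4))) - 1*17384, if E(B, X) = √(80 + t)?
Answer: -17384 + √266 ≈ -17368.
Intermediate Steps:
t = 186 (t = 6*((14 + 20) - 3) = 6*(34 - 3) = 6*31 = 186)
A(W) = -2 + W (A(W) = (-1 + W) - 1*1 = (-1 + W) - 1 = -2 + W)
E(B, X) = √266 (E(B, X) = √(80 + 186) = √266)
E(133, A(b(-3, 4))) - 1*17384 = √266 - 1*17384 = √266 - 17384 = -17384 + √266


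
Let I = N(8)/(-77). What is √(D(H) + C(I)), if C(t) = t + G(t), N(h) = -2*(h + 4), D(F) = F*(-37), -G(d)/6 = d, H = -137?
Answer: √30044861/77 ≈ 71.186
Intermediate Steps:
G(d) = -6*d
D(F) = -37*F
N(h) = -8 - 2*h (N(h) = -2*(4 + h) = -8 - 2*h)
I = 24/77 (I = (-8 - 2*8)/(-77) = (-8 - 16)*(-1/77) = -24*(-1/77) = 24/77 ≈ 0.31169)
C(t) = -5*t (C(t) = t - 6*t = -5*t)
√(D(H) + C(I)) = √(-37*(-137) - 5*24/77) = √(5069 - 120/77) = √(390193/77) = √30044861/77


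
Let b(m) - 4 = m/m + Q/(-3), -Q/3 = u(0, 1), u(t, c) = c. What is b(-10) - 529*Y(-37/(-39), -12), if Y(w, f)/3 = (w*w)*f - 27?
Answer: 10139299/169 ≈ 59996.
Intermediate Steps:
Q = -3 (Q = -3*1 = -3)
b(m) = 6 (b(m) = 4 + (m/m - 3/(-3)) = 4 + (1 - 3*(-⅓)) = 4 + (1 + 1) = 4 + 2 = 6)
Y(w, f) = -81 + 3*f*w² (Y(w, f) = 3*((w*w)*f - 27) = 3*(w²*f - 27) = 3*(f*w² - 27) = 3*(-27 + f*w²) = -81 + 3*f*w²)
b(-10) - 529*Y(-37/(-39), -12) = 6 - 529*(-81 + 3*(-12)*(-37/(-39))²) = 6 - 529*(-81 + 3*(-12)*(-37*(-1/39))²) = 6 - 529*(-81 + 3*(-12)*(37/39)²) = 6 - 529*(-81 + 3*(-12)*(1369/1521)) = 6 - 529*(-81 - 5476/169) = 6 - 529*(-19165/169) = 6 + 10138285/169 = 10139299/169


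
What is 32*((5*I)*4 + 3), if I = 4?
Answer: 2656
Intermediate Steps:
32*((5*I)*4 + 3) = 32*((5*4)*4 + 3) = 32*(20*4 + 3) = 32*(80 + 3) = 32*83 = 2656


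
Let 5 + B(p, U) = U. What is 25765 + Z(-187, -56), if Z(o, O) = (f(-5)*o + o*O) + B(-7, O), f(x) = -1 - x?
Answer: 35428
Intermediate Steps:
B(p, U) = -5 + U
Z(o, O) = -5 + O + 4*o + O*o (Z(o, O) = ((-1 - 1*(-5))*o + o*O) + (-5 + O) = ((-1 + 5)*o + O*o) + (-5 + O) = (4*o + O*o) + (-5 + O) = -5 + O + 4*o + O*o)
25765 + Z(-187, -56) = 25765 + (-5 - 56 + 4*(-187) - 56*(-187)) = 25765 + (-5 - 56 - 748 + 10472) = 25765 + 9663 = 35428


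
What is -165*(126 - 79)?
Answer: -7755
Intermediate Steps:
-165*(126 - 79) = -165*47 = -7755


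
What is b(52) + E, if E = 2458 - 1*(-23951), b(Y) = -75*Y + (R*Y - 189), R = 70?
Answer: 25960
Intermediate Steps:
b(Y) = -189 - 5*Y (b(Y) = -75*Y + (70*Y - 189) = -75*Y + (-189 + 70*Y) = -189 - 5*Y)
E = 26409 (E = 2458 + 23951 = 26409)
b(52) + E = (-189 - 5*52) + 26409 = (-189 - 260) + 26409 = -449 + 26409 = 25960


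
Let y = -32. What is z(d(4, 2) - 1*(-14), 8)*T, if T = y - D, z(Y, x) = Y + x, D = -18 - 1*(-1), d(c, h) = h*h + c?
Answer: -450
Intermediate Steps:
d(c, h) = c + h² (d(c, h) = h² + c = c + h²)
D = -17 (D = -18 + 1 = -17)
T = -15 (T = -32 - 1*(-17) = -32 + 17 = -15)
z(d(4, 2) - 1*(-14), 8)*T = (((4 + 2²) - 1*(-14)) + 8)*(-15) = (((4 + 4) + 14) + 8)*(-15) = ((8 + 14) + 8)*(-15) = (22 + 8)*(-15) = 30*(-15) = -450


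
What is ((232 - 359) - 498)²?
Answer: 390625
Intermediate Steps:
((232 - 359) - 498)² = (-127 - 498)² = (-625)² = 390625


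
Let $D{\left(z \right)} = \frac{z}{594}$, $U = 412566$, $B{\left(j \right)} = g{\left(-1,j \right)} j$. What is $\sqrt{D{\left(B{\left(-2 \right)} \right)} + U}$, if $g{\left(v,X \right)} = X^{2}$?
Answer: $\frac{13 \sqrt{23926386}}{99} \approx 642.31$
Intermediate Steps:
$B{\left(j \right)} = j^{3}$ ($B{\left(j \right)} = j^{2} j = j^{3}$)
$D{\left(z \right)} = \frac{z}{594}$ ($D{\left(z \right)} = z \frac{1}{594} = \frac{z}{594}$)
$\sqrt{D{\left(B{\left(-2 \right)} \right)} + U} = \sqrt{\frac{\left(-2\right)^{3}}{594} + 412566} = \sqrt{\frac{1}{594} \left(-8\right) + 412566} = \sqrt{- \frac{4}{297} + 412566} = \sqrt{\frac{122532098}{297}} = \frac{13 \sqrt{23926386}}{99}$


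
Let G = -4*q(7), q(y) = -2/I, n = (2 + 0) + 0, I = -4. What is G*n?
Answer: -4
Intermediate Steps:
n = 2 (n = 2 + 0 = 2)
q(y) = 1/2 (q(y) = -2/(-4) = -2*(-1/4) = 1/2)
G = -2 (G = -4*1/2 = -2)
G*n = -2*2 = -4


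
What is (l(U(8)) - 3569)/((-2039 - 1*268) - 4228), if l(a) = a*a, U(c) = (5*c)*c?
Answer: -98831/6535 ≈ -15.123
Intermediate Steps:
U(c) = 5*c²
l(a) = a²
(l(U(8)) - 3569)/((-2039 - 1*268) - 4228) = ((5*8²)² - 3569)/((-2039 - 1*268) - 4228) = ((5*64)² - 3569)/((-2039 - 268) - 4228) = (320² - 3569)/(-2307 - 4228) = (102400 - 3569)/(-6535) = 98831*(-1/6535) = -98831/6535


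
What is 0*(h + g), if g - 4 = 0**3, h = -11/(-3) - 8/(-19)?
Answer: 0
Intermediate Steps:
h = 233/57 (h = -11*(-1/3) - 8*(-1/19) = 11/3 + 8/19 = 233/57 ≈ 4.0877)
g = 4 (g = 4 + 0**3 = 4 + 0 = 4)
0*(h + g) = 0*(233/57 + 4) = 0*(461/57) = 0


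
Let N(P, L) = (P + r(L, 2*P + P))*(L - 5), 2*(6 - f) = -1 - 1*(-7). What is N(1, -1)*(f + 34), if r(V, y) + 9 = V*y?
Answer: 2442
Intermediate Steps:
f = 3 (f = 6 - (-1 - 1*(-7))/2 = 6 - (-1 + 7)/2 = 6 - 1/2*6 = 6 - 3 = 3)
r(V, y) = -9 + V*y
N(P, L) = (-5 + L)*(-9 + P + 3*L*P) (N(P, L) = (P + (-9 + L*(2*P + P)))*(L - 5) = (P + (-9 + L*(3*P)))*(-5 + L) = (P + (-9 + 3*L*P))*(-5 + L) = (-9 + P + 3*L*P)*(-5 + L) = (-5 + L)*(-9 + P + 3*L*P))
N(1, -1)*(f + 34) = (45 - 5*1 - 14*(-1)*1 + 3*(-1)*(-3 - 1*1))*(3 + 34) = (45 - 5 + 14 + 3*(-1)*(-3 - 1))*37 = (45 - 5 + 14 + 3*(-1)*(-4))*37 = (45 - 5 + 14 + 12)*37 = 66*37 = 2442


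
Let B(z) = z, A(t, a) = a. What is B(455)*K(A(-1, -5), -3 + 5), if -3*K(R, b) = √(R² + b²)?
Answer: -455*√29/3 ≈ -816.75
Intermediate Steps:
K(R, b) = -√(R² + b²)/3
B(455)*K(A(-1, -5), -3 + 5) = 455*(-√((-5)² + (-3 + 5)²)/3) = 455*(-√(25 + 2²)/3) = 455*(-√(25 + 4)/3) = 455*(-√29/3) = -455*√29/3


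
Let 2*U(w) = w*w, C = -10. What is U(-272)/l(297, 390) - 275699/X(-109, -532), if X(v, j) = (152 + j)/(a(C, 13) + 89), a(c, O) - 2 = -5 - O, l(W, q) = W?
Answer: 5991486979/112860 ≈ 53088.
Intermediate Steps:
a(c, O) = -3 - O (a(c, O) = 2 + (-5 - O) = -3 - O)
X(v, j) = 152/73 + j/73 (X(v, j) = (152 + j)/((-3 - 1*13) + 89) = (152 + j)/((-3 - 13) + 89) = (152 + j)/(-16 + 89) = (152 + j)/73 = (152 + j)*(1/73) = 152/73 + j/73)
U(w) = w**2/2 (U(w) = (w*w)/2 = w**2/2)
U(-272)/l(297, 390) - 275699/X(-109, -532) = ((1/2)*(-272)**2)/297 - 275699/(152/73 + (1/73)*(-532)) = ((1/2)*73984)*(1/297) - 275699/(152/73 - 532/73) = 36992*(1/297) - 275699/(-380/73) = 36992/297 - 275699*(-73/380) = 36992/297 + 20126027/380 = 5991486979/112860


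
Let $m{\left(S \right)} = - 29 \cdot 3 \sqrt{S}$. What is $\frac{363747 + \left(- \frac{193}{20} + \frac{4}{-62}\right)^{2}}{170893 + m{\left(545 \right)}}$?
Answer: $\frac{23901201502562797}{11224592377033600} + \frac{12167874229623 \sqrt{545}}{11224592377033600} \approx 2.1547$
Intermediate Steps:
$m{\left(S \right)} = - 87 \sqrt{S}$
$\frac{363747 + \left(- \frac{193}{20} + \frac{4}{-62}\right)^{2}}{170893 + m{\left(545 \right)}} = \frac{363747 + \left(- \frac{193}{20} + \frac{4}{-62}\right)^{2}}{170893 - 87 \sqrt{545}} = \frac{363747 + \left(\left(-193\right) \frac{1}{20} + 4 \left(- \frac{1}{62}\right)\right)^{2}}{170893 - 87 \sqrt{545}} = \frac{363747 + \left(- \frac{193}{20} - \frac{2}{31}\right)^{2}}{170893 - 87 \sqrt{545}} = \frac{363747 + \left(- \frac{6023}{620}\right)^{2}}{170893 - 87 \sqrt{545}} = \frac{363747 + \frac{36276529}{384400}}{170893 - 87 \sqrt{545}} = \frac{139860623329}{384400 \left(170893 - 87 \sqrt{545}\right)}$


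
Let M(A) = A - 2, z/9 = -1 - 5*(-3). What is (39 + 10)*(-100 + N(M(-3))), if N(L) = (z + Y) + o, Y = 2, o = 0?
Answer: 1372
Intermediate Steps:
z = 126 (z = 9*(-1 - 5*(-3)) = 9*(-1 + 15) = 9*14 = 126)
M(A) = -2 + A
N(L) = 128 (N(L) = (126 + 2) + 0 = 128 + 0 = 128)
(39 + 10)*(-100 + N(M(-3))) = (39 + 10)*(-100 + 128) = 49*28 = 1372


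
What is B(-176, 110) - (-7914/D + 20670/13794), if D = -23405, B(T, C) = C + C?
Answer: 11738956389/53808095 ≈ 218.16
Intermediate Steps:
B(T, C) = 2*C
B(-176, 110) - (-7914/D + 20670/13794) = 2*110 - (-7914/(-23405) + 20670/13794) = 220 - (-7914*(-1/23405) + 20670*(1/13794)) = 220 - (7914/23405 + 3445/2299) = 220 - 1*98824511/53808095 = 220 - 98824511/53808095 = 11738956389/53808095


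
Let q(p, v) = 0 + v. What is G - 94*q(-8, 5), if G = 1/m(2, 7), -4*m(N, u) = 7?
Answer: -3294/7 ≈ -470.57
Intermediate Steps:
q(p, v) = v
m(N, u) = -7/4 (m(N, u) = -1/4*7 = -7/4)
G = -4/7 (G = 1/(-7/4) = -4/7 ≈ -0.57143)
G - 94*q(-8, 5) = -4/7 - 94*5 = -4/7 - 470 = -3294/7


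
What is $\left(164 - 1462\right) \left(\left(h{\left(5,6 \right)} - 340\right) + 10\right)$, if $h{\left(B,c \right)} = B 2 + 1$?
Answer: $414062$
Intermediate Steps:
$h{\left(B,c \right)} = 1 + 2 B$ ($h{\left(B,c \right)} = 2 B + 1 = 1 + 2 B$)
$\left(164 - 1462\right) \left(\left(h{\left(5,6 \right)} - 340\right) + 10\right) = \left(164 - 1462\right) \left(\left(\left(1 + 2 \cdot 5\right) - 340\right) + 10\right) = - 1298 \left(\left(\left(1 + 10\right) - 340\right) + 10\right) = - 1298 \left(\left(11 - 340\right) + 10\right) = - 1298 \left(-329 + 10\right) = \left(-1298\right) \left(-319\right) = 414062$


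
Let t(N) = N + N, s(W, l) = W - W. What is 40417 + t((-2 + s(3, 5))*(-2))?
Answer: 40425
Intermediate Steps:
s(W, l) = 0
t(N) = 2*N
40417 + t((-2 + s(3, 5))*(-2)) = 40417 + 2*((-2 + 0)*(-2)) = 40417 + 2*(-2*(-2)) = 40417 + 2*4 = 40417 + 8 = 40425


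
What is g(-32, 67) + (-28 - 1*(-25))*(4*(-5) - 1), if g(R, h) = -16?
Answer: 47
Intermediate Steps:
g(-32, 67) + (-28 - 1*(-25))*(4*(-5) - 1) = -16 + (-28 - 1*(-25))*(4*(-5) - 1) = -16 + (-28 + 25)*(-20 - 1) = -16 - 3*(-21) = -16 + 63 = 47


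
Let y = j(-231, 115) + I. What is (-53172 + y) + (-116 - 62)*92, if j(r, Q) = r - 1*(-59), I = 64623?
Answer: -5097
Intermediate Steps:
j(r, Q) = 59 + r (j(r, Q) = r + 59 = 59 + r)
y = 64451 (y = (59 - 231) + 64623 = -172 + 64623 = 64451)
(-53172 + y) + (-116 - 62)*92 = (-53172 + 64451) + (-116 - 62)*92 = 11279 - 178*92 = 11279 - 16376 = -5097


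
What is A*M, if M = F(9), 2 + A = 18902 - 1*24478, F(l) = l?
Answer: -50202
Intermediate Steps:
A = -5578 (A = -2 + (18902 - 1*24478) = -2 + (18902 - 24478) = -2 - 5576 = -5578)
M = 9
A*M = -5578*9 = -50202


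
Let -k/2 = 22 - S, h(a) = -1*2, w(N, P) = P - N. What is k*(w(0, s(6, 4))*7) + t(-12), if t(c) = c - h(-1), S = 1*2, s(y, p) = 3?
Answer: -850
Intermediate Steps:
S = 2
h(a) = -2
t(c) = 2 + c (t(c) = c - 1*(-2) = c + 2 = 2 + c)
k = -40 (k = -2*(22 - 1*2) = -2*(22 - 2) = -2*20 = -40)
k*(w(0, s(6, 4))*7) + t(-12) = -40*(3 - 1*0)*7 + (2 - 12) = -40*(3 + 0)*7 - 10 = -120*7 - 10 = -40*21 - 10 = -840 - 10 = -850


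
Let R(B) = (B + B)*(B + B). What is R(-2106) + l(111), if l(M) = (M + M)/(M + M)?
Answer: 17740945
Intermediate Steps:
R(B) = 4*B² (R(B) = (2*B)*(2*B) = 4*B²)
l(M) = 1 (l(M) = (2*M)/((2*M)) = (2*M)*(1/(2*M)) = 1)
R(-2106) + l(111) = 4*(-2106)² + 1 = 4*4435236 + 1 = 17740944 + 1 = 17740945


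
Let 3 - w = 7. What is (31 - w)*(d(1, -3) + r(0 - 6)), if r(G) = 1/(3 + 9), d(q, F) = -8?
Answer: -3325/12 ≈ -277.08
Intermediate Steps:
w = -4 (w = 3 - 1*7 = 3 - 7 = -4)
r(G) = 1/12
(31 - w)*(d(1, -3) + r(0 - 6)) = (31 - 1*(-4))*(-8 + 1/12) = (31 + 4)*(-95/12) = 35*(-95/12) = -3325/12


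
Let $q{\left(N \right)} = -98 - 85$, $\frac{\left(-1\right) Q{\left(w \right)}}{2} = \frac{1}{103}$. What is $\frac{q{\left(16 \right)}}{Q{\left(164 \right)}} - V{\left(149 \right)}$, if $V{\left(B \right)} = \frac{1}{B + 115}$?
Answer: $\frac{2488067}{264} \approx 9424.5$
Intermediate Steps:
$Q{\left(w \right)} = - \frac{2}{103}$
$q{\left(N \right)} = -183$ ($q{\left(N \right)} = -98 - 85 = -183$)
$V{\left(B \right)} = \frac{1}{115 + B}$
$\frac{q{\left(16 \right)}}{Q{\left(164 \right)}} - V{\left(149 \right)} = - \frac{183}{- \frac{2}{103}} - \frac{1}{115 + 149} = \left(-183\right) \left(- \frac{103}{2}\right) - \frac{1}{264} = \frac{18849}{2} - \frac{1}{264} = \frac{2488067}{264}$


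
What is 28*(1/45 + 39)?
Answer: 49168/45 ≈ 1092.6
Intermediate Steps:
28*(1/45 + 39) = 28*(1756/45) = 49168/45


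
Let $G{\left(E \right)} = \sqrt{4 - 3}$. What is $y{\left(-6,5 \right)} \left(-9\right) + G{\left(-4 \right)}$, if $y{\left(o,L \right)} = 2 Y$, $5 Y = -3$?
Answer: $\frac{59}{5} \approx 11.8$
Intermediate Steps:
$Y = - \frac{3}{5}$ ($Y = \frac{1}{5} \left(-3\right) = - \frac{3}{5} \approx -0.6$)
$y{\left(o,L \right)} = - \frac{6}{5}$ ($y{\left(o,L \right)} = 2 \left(- \frac{3}{5}\right) = - \frac{6}{5}$)
$G{\left(E \right)} = 1$ ($G{\left(E \right)} = \sqrt{1} = 1$)
$y{\left(-6,5 \right)} \left(-9\right) + G{\left(-4 \right)} = \left(- \frac{6}{5}\right) \left(-9\right) + 1 = \frac{54}{5} + 1 = \frac{59}{5}$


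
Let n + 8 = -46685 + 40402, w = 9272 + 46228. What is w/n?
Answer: -18500/2097 ≈ -8.8221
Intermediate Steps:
w = 55500
n = -6291 (n = -8 + (-46685 + 40402) = -8 - 6283 = -6291)
w/n = 55500/(-6291) = 55500*(-1/6291) = -18500/2097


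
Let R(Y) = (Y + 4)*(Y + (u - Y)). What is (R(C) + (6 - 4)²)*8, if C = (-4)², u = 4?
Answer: 672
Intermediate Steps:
C = 16
R(Y) = 16 + 4*Y (R(Y) = (Y + 4)*(Y + (4 - Y)) = (4 + Y)*4 = 16 + 4*Y)
(R(C) + (6 - 4)²)*8 = ((16 + 4*16) + (6 - 4)²)*8 = ((16 + 64) + 2²)*8 = (80 + 4)*8 = 84*8 = 672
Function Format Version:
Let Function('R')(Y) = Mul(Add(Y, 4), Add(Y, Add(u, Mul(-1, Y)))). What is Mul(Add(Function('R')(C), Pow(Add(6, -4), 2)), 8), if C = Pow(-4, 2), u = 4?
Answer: 672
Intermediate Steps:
C = 16
Function('R')(Y) = Add(16, Mul(4, Y)) (Function('R')(Y) = Mul(Add(Y, 4), Add(Y, Add(4, Mul(-1, Y)))) = Mul(Add(4, Y), 4) = Add(16, Mul(4, Y)))
Mul(Add(Function('R')(C), Pow(Add(6, -4), 2)), 8) = Mul(Add(Add(16, Mul(4, 16)), Pow(Add(6, -4), 2)), 8) = Mul(Add(Add(16, 64), Pow(2, 2)), 8) = Mul(Add(80, 4), 8) = Mul(84, 8) = 672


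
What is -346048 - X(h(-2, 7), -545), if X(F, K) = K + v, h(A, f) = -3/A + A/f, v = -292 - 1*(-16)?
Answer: -345227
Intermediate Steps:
v = -276 (v = -292 + 16 = -276)
X(F, K) = -276 + K (X(F, K) = K - 276 = -276 + K)
-346048 - X(h(-2, 7), -545) = -346048 - (-276 - 545) = -346048 - 1*(-821) = -346048 + 821 = -345227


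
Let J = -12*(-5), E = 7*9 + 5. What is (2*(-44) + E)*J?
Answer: -1200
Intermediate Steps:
E = 68 (E = 63 + 5 = 68)
J = 60
(2*(-44) + E)*J = (2*(-44) + 68)*60 = (-88 + 68)*60 = -20*60 = -1200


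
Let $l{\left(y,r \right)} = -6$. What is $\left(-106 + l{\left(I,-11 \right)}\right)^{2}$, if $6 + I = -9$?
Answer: $12544$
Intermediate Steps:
$I = -15$ ($I = -6 - 9 = -15$)
$\left(-106 + l{\left(I,-11 \right)}\right)^{2} = \left(-106 - 6\right)^{2} = \left(-112\right)^{2} = 12544$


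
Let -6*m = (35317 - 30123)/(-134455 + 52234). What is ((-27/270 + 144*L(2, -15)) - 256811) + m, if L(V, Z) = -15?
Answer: -638785858423/2466630 ≈ -2.5897e+5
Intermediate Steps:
m = 2597/246663 (m = -(35317 - 30123)/(6*(-134455 + 52234)) = -2597/(3*(-82221)) = -2597*(-1)/(3*82221) = -⅙*(-5194/82221) = 2597/246663 ≈ 0.010529)
((-27/270 + 144*L(2, -15)) - 256811) + m = ((-27/270 + 144*(-15)) - 256811) + 2597/246663 = ((-27*1/270 - 2160) - 256811) + 2597/246663 = ((-⅒ - 2160) - 256811) + 2597/246663 = (-21601/10 - 256811) + 2597/246663 = -2589711/10 + 2597/246663 = -638785858423/2466630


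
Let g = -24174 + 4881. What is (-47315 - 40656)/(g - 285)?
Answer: 6767/1506 ≈ 4.4934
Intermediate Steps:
g = -19293
(-47315 - 40656)/(g - 285) = (-47315 - 40656)/(-19293 - 285) = -87971/(-19578) = -87971*(-1/19578) = 6767/1506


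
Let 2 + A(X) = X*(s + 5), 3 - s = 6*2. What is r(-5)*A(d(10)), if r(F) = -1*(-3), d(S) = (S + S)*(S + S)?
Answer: -4806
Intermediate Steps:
s = -9 (s = 3 - 6*2 = 3 - 1*12 = 3 - 12 = -9)
d(S) = 4*S**2 (d(S) = (2*S)*(2*S) = 4*S**2)
A(X) = -2 - 4*X (A(X) = -2 + X*(-9 + 5) = -2 + X*(-4) = -2 - 4*X)
r(F) = 3
r(-5)*A(d(10)) = 3*(-2 - 16*10**2) = 3*(-2 - 16*100) = 3*(-2 - 4*400) = 3*(-2 - 1600) = 3*(-1602) = -4806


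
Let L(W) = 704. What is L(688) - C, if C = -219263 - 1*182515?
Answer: 402482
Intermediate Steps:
C = -401778 (C = -219263 - 182515 = -401778)
L(688) - C = 704 - 1*(-401778) = 704 + 401778 = 402482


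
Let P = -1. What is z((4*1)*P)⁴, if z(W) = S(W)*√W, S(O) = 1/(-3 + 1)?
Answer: 1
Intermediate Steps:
S(O) = -½ (S(O) = 1/(-2) = -½)
z(W) = -√W/2
z((4*1)*P)⁴ = (-√(-4)/2)⁴ = (-2*I/2)⁴ = (-I)⁴ = 1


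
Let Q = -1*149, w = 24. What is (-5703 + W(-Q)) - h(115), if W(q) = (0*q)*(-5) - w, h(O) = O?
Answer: -5842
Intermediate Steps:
Q = -149
W(q) = -24 (W(q) = (0*q)*(-5) - 1*24 = 0*(-5) - 24 = 0 - 24 = -24)
(-5703 + W(-Q)) - h(115) = (-5703 - 24) - 1*115 = -5727 - 115 = -5842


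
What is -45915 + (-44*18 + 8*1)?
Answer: -46699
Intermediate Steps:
-45915 + (-44*18 + 8*1) = -45915 + (-792 + 8) = -45915 - 784 = -46699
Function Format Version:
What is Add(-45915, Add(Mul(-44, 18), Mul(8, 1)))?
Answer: -46699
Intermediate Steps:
Add(-45915, Add(Mul(-44, 18), Mul(8, 1))) = Add(-45915, Add(-792, 8)) = Add(-45915, -784) = -46699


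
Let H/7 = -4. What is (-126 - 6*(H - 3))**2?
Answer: 3600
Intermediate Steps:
H = -28 (H = 7*(-4) = -28)
(-126 - 6*(H - 3))**2 = (-126 - 6*(-28 - 3))**2 = (-126 - 6*(-31))**2 = (-126 + 186)**2 = 60**2 = 3600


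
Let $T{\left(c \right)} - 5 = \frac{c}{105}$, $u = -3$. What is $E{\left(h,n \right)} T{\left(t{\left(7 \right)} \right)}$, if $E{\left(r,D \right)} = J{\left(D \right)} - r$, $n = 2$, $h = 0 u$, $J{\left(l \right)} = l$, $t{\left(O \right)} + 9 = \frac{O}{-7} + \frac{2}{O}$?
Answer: $\frac{7214}{735} \approx 9.815$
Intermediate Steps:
$t{\left(O \right)} = -9 + \frac{2}{O} - \frac{O}{7}$ ($t{\left(O \right)} = -9 + \left(\frac{O}{-7} + \frac{2}{O}\right) = -9 + \left(O \left(- \frac{1}{7}\right) + \frac{2}{O}\right) = -9 - \left(- \frac{2}{O} + \frac{O}{7}\right) = -9 + \frac{2}{O} - \frac{O}{7}$)
$h = 0$ ($h = 0 \left(-3\right) = 0$)
$T{\left(c \right)} = 5 + \frac{c}{105}$
$E{\left(r,D \right)} = D - r$
$E{\left(h,n \right)} T{\left(t{\left(7 \right)} \right)} = \left(2 - 0\right) \left(5 + \frac{-9 + \frac{2}{7} - 1}{105}\right) = \left(2 + 0\right) \left(5 + \frac{-9 + 2 \cdot \frac{1}{7} - 1}{105}\right) = 2 \left(5 + \frac{-9 + \frac{2}{7} - 1}{105}\right) = 2 \left(5 + \frac{1}{105} \left(- \frac{68}{7}\right)\right) = 2 \left(5 - \frac{68}{735}\right) = 2 \cdot \frac{3607}{735} = \frac{7214}{735}$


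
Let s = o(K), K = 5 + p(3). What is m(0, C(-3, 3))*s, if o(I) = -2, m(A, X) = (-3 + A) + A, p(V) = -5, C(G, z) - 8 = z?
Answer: 6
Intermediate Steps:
C(G, z) = 8 + z
m(A, X) = -3 + 2*A
K = 0 (K = 5 - 5 = 0)
s = -2
m(0, C(-3, 3))*s = (-3 + 2*0)*(-2) = (-3 + 0)*(-2) = -3*(-2) = 6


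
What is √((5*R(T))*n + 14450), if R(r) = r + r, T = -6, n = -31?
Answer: √16310 ≈ 127.71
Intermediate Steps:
R(r) = 2*r
√((5*R(T))*n + 14450) = √((5*(2*(-6)))*(-31) + 14450) = √((5*(-12))*(-31) + 14450) = √(-60*(-31) + 14450) = √(1860 + 14450) = √16310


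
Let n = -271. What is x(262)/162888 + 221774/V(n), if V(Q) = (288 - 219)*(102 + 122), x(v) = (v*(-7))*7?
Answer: 35640773/2497616 ≈ 14.270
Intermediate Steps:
x(v) = -49*v (x(v) = -7*v*7 = -49*v)
V(Q) = 15456 (V(Q) = 69*224 = 15456)
x(262)/162888 + 221774/V(n) = -49*262/162888 + 221774/15456 = -12838*1/162888 + 221774*(1/15456) = -6419/81444 + 15841/1104 = 35640773/2497616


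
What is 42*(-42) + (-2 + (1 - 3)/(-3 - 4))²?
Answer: -86292/49 ≈ -1761.1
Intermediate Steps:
42*(-42) + (-2 + (1 - 3)/(-3 - 4))² = -1764 + (-2 - 2/(-7))² = -1764 + (-2 - 2*(-⅐))² = -1764 + (-2 + 2/7)² = -1764 + (-12/7)² = -1764 + 144/49 = -86292/49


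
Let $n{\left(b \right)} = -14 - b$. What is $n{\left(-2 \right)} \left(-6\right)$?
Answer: $72$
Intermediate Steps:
$n{\left(-2 \right)} \left(-6\right) = \left(-14 - -2\right) \left(-6\right) = \left(-14 + 2\right) \left(-6\right) = \left(-12\right) \left(-6\right) = 72$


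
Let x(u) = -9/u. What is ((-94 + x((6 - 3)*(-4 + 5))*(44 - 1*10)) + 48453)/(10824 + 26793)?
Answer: 48257/37617 ≈ 1.2829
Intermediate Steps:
((-94 + x((6 - 3)*(-4 + 5))*(44 - 1*10)) + 48453)/(10824 + 26793) = ((-94 + (-9*1/((-4 + 5)*(6 - 3)))*(44 - 1*10)) + 48453)/(10824 + 26793) = ((-94 + (-9/(3*1))*(44 - 10)) + 48453)/37617 = ((-94 - 9/3*34) + 48453)*(1/37617) = ((-94 - 9*1/3*34) + 48453)*(1/37617) = ((-94 - 3*34) + 48453)*(1/37617) = ((-94 - 102) + 48453)*(1/37617) = (-196 + 48453)*(1/37617) = 48257*(1/37617) = 48257/37617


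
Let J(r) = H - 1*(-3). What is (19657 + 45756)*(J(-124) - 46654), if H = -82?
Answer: -3056945729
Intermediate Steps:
J(r) = -79 (J(r) = -82 - 1*(-3) = -82 + 3 = -79)
(19657 + 45756)*(J(-124) - 46654) = (19657 + 45756)*(-79 - 46654) = 65413*(-46733) = -3056945729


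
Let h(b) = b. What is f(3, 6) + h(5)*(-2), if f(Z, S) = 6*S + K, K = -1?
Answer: 25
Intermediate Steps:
f(Z, S) = -1 + 6*S (f(Z, S) = 6*S - 1 = -1 + 6*S)
f(3, 6) + h(5)*(-2) = (-1 + 6*6) + 5*(-2) = (-1 + 36) - 10 = 35 - 10 = 25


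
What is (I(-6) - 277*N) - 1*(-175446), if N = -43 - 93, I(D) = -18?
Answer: 213100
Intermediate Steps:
N = -136
(I(-6) - 277*N) - 1*(-175446) = (-18 - 277*(-136)) - 1*(-175446) = (-18 + 37672) + 175446 = 37654 + 175446 = 213100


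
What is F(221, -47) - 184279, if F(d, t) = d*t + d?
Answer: -194445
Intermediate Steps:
F(d, t) = d + d*t
F(221, -47) - 184279 = 221*(1 - 47) - 184279 = 221*(-46) - 184279 = -10166 - 184279 = -194445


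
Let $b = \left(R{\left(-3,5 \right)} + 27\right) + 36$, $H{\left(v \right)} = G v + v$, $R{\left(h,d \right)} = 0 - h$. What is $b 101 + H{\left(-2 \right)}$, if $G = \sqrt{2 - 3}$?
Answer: $6664 - 2 i \approx 6664.0 - 2.0 i$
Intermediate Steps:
$R{\left(h,d \right)} = - h$
$G = i$ ($G = \sqrt{-1} = i \approx 1.0 i$)
$H{\left(v \right)} = v + i v$ ($H{\left(v \right)} = i v + v = v + i v$)
$b = 66$ ($b = \left(\left(-1\right) \left(-3\right) + 27\right) + 36 = \left(3 + 27\right) + 36 = 30 + 36 = 66$)
$b 101 + H{\left(-2 \right)} = 66 \cdot 101 - 2 \left(1 + i\right) = 6666 - \left(2 + 2 i\right) = 6664 - 2 i$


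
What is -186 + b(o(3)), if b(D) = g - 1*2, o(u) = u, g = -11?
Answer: -199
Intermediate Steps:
b(D) = -13 (b(D) = -11 - 1*2 = -11 - 2 = -13)
-186 + b(o(3)) = -186 - 13 = -199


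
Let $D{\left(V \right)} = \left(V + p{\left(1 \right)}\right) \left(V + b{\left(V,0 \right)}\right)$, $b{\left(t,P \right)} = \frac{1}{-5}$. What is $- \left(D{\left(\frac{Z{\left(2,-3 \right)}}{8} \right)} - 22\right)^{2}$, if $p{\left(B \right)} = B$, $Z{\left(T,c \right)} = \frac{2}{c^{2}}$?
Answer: $- \frac{20651701849}{41990400} \approx -491.82$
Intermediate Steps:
$Z{\left(T,c \right)} = \frac{2}{c^{2}}$
$b{\left(t,P \right)} = - \frac{1}{5}$
$D{\left(V \right)} = \left(1 + V\right) \left(- \frac{1}{5} + V\right)$ ($D{\left(V \right)} = \left(V + 1\right) \left(V - \frac{1}{5}\right) = \left(1 + V\right) \left(- \frac{1}{5} + V\right)$)
$- \left(D{\left(\frac{Z{\left(2,-3 \right)}}{8} \right)} - 22\right)^{2} = - \left(\left(- \frac{1}{5} + \left(\frac{2 \cdot \frac{1}{9}}{8}\right)^{2} + \frac{4 \frac{2 \cdot \frac{1}{9}}{8}}{5}\right) - 22\right)^{2} = - \left(\left(- \frac{1}{5} + \left(2 \cdot \frac{1}{9} \cdot \frac{1}{8}\right)^{2} + \frac{4 \cdot 2 \cdot \frac{1}{9} \cdot \frac{1}{8}}{5}\right) - 22\right)^{2} = - \left(\left(- \frac{1}{5} + \left(\frac{2}{9} \cdot \frac{1}{8}\right)^{2} + \frac{4 \cdot \frac{2}{9} \cdot \frac{1}{8}}{5}\right) - 22\right)^{2} = - \left(\left(- \frac{1}{5} + \left(\frac{1}{36}\right)^{2} + \frac{4}{5} \cdot \frac{1}{36}\right) - 22\right)^{2} = - \left(\left(- \frac{1}{5} + \frac{1}{1296} + \frac{1}{45}\right) - 22\right)^{2} = - \left(- \frac{1147}{6480} - 22\right)^{2} = - \left(- \frac{143707}{6480}\right)^{2} = \left(-1\right) \frac{20651701849}{41990400} = - \frac{20651701849}{41990400}$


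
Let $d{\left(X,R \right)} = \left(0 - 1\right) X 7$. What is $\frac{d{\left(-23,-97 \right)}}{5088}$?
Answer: $\frac{161}{5088} \approx 0.031643$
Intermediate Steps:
$d{\left(X,R \right)} = - 7 X$ ($d{\left(X,R \right)} = - X 7 = - 7 X$)
$\frac{d{\left(-23,-97 \right)}}{5088} = \frac{\left(-7\right) \left(-23\right)}{5088} = 161 \cdot \frac{1}{5088} = \frac{161}{5088}$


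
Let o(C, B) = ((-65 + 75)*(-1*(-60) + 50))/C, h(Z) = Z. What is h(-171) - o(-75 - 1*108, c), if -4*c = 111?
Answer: -30193/183 ≈ -164.99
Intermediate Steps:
c = -111/4 (c = -1/4*111 = -111/4 ≈ -27.750)
o(C, B) = 1100/C (o(C, B) = (10*(60 + 50))/C = (10*110)/C = 1100/C)
h(-171) - o(-75 - 1*108, c) = -171 - 1100/(-75 - 1*108) = -171 - 1100/(-75 - 108) = -171 - 1100/(-183) = -171 - 1100*(-1)/183 = -171 - 1*(-1100/183) = -171 + 1100/183 = -30193/183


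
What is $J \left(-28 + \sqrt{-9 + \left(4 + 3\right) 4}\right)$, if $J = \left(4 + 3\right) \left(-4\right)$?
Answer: $784 - 28 \sqrt{19} \approx 661.95$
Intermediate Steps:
$J = -28$ ($J = 7 \left(-4\right) = -28$)
$J \left(-28 + \sqrt{-9 + \left(4 + 3\right) 4}\right) = - 28 \left(-28 + \sqrt{-9 + \left(4 + 3\right) 4}\right) = - 28 \left(-28 + \sqrt{-9 + 7 \cdot 4}\right) = - 28 \left(-28 + \sqrt{-9 + 28}\right) = - 28 \left(-28 + \sqrt{19}\right) = 784 - 28 \sqrt{19}$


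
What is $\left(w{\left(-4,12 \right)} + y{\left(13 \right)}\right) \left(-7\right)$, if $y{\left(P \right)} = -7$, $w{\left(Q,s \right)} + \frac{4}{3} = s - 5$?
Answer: $\frac{28}{3} \approx 9.3333$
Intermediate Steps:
$w{\left(Q,s \right)} = - \frac{19}{3} + s$ ($w{\left(Q,s \right)} = - \frac{4}{3} + \left(s - 5\right) = - \frac{4}{3} + \left(-5 + s\right) = - \frac{19}{3} + s$)
$\left(w{\left(-4,12 \right)} + y{\left(13 \right)}\right) \left(-7\right) = \left(\left(- \frac{19}{3} + 12\right) - 7\right) \left(-7\right) = \left(\frac{17}{3} - 7\right) \left(-7\right) = \left(- \frac{4}{3}\right) \left(-7\right) = \frac{28}{3}$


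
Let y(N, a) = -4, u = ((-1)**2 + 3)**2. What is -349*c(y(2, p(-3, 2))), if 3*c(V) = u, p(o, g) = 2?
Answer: -5584/3 ≈ -1861.3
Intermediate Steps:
u = 16 (u = (1 + 3)**2 = 4**2 = 16)
c(V) = 16/3 (c(V) = (1/3)*16 = 16/3)
-349*c(y(2, p(-3, 2))) = -349*16/3 = -5584/3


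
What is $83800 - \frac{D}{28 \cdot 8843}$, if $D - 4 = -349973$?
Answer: $\frac{20749565169}{247604} \approx 83801.0$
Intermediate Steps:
$D = -349969$ ($D = 4 - 349973 = -349969$)
$83800 - \frac{D}{28 \cdot 8843} = 83800 - - \frac{349969}{28 \cdot 8843} = 83800 - - \frac{349969}{247604} = 83800 + \frac{349969}{247604} = \frac{20749565169}{247604}$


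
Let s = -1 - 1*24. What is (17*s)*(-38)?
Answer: 16150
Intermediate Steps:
s = -25 (s = -1 - 24 = -25)
(17*s)*(-38) = (17*(-25))*(-38) = -425*(-38) = 16150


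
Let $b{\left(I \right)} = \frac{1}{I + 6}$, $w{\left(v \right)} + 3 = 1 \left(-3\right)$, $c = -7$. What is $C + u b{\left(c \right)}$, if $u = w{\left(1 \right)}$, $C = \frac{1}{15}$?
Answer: $\frac{91}{15} \approx 6.0667$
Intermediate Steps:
$w{\left(v \right)} = -6$ ($w{\left(v \right)} = -3 + 1 \left(-3\right) = -3 - 3 = -6$)
$C = \frac{1}{15} \approx 0.066667$
$b{\left(I \right)} = \frac{1}{6 + I}$
$u = -6$
$C + u b{\left(c \right)} = \frac{1}{15} - \frac{6}{6 - 7} = \frac{1}{15} - \frac{6}{-1} = \frac{1}{15} - -6 = \frac{1}{15} + 6 = \frac{91}{15}$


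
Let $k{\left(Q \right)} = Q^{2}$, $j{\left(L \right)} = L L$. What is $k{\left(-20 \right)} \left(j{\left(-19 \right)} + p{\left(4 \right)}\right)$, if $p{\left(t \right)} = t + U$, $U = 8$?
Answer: $149200$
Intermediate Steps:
$j{\left(L \right)} = L^{2}$
$p{\left(t \right)} = 8 + t$ ($p{\left(t \right)} = t + 8 = 8 + t$)
$k{\left(-20 \right)} \left(j{\left(-19 \right)} + p{\left(4 \right)}\right) = \left(-20\right)^{2} \left(\left(-19\right)^{2} + \left(8 + 4\right)\right) = 400 \left(361 + 12\right) = 400 \cdot 373 = 149200$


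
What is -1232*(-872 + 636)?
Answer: 290752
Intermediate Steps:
-1232*(-872 + 636) = -1232*(-236) = 290752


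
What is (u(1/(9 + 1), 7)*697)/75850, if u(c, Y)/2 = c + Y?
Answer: 1207/9250 ≈ 0.13049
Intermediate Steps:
u(c, Y) = 2*Y + 2*c (u(c, Y) = 2*(c + Y) = 2*(Y + c) = 2*Y + 2*c)
(u(1/(9 + 1), 7)*697)/75850 = ((2*7 + 2/(9 + 1))*697)/75850 = ((14 + 2/10)*697)*(1/75850) = ((14 + 2*(1/10))*697)*(1/75850) = ((14 + 1/5)*697)*(1/75850) = ((71/5)*697)*(1/75850) = (49487/5)*(1/75850) = 1207/9250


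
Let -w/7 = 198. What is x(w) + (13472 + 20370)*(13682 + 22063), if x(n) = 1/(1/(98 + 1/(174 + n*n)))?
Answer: 2324005513353961/1921170 ≈ 1.2097e+9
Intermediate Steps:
w = -1386 (w = -7*198 = -1386)
x(n) = 98 + 1/(174 + n**2) (x(n) = 1/(1/(98 + 1/(174 + n**2))) = 98 + 1/(174 + n**2))
x(w) + (13472 + 20370)*(13682 + 22063) = (17053 + 98*(-1386)**2)/(174 + (-1386)**2) + (13472 + 20370)*(13682 + 22063) = (17053 + 98*1920996)/(174 + 1920996) + 33842*35745 = (17053 + 188257608)/1921170 + 1209682290 = (1/1921170)*188274661 + 1209682290 = 188274661/1921170 + 1209682290 = 2324005513353961/1921170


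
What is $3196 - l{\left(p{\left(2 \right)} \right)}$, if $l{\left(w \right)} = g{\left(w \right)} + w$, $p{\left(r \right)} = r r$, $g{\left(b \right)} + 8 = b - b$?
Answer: $3200$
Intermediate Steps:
$g{\left(b \right)} = -8$ ($g{\left(b \right)} = -8 + \left(b - b\right) = -8 + 0 = -8$)
$p{\left(r \right)} = r^{2}$
$l{\left(w \right)} = -8 + w$
$3196 - l{\left(p{\left(2 \right)} \right)} = 3196 - \left(-8 + 2^{2}\right) = 3196 - \left(-8 + 4\right) = 3196 - -4 = 3196 + 4 = 3200$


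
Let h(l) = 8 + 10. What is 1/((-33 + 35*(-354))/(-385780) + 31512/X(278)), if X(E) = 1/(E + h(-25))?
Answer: 385780/3598383022983 ≈ 1.0721e-7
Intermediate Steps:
h(l) = 18
X(E) = 1/(18 + E) (X(E) = 1/(E + 18) = 1/(18 + E))
1/((-33 + 35*(-354))/(-385780) + 31512/X(278)) = 1/((-33 + 35*(-354))/(-385780) + 31512/(1/(18 + 278))) = 1/((-33 - 12390)*(-1/385780) + 31512/(1/296)) = 1/(-12423*(-1/385780) + 31512/(1/296)) = 1/(12423/385780 + 31512*296) = 1/(12423/385780 + 9327552) = 1/(3598383022983/385780) = 385780/3598383022983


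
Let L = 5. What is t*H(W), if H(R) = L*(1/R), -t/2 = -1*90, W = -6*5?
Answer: -30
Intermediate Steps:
W = -30
t = 180 (t = -(-2)*90 = -2*(-90) = 180)
H(R) = 5/R (H(R) = 5*(1/R) = 5/R)
t*H(W) = 180*(5/(-30)) = 180*(5*(-1/30)) = 180*(-⅙) = -30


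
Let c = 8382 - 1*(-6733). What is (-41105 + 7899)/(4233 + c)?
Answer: -16603/9674 ≈ -1.7162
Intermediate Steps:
c = 15115 (c = 8382 + 6733 = 15115)
(-41105 + 7899)/(4233 + c) = (-41105 + 7899)/(4233 + 15115) = -33206/19348 = -33206*1/19348 = -16603/9674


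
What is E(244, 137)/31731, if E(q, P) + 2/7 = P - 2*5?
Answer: 887/222117 ≈ 0.0039934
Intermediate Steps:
E(q, P) = -72/7 + P (E(q, P) = -2/7 + (P - 2*5) = -2/7 + (P - 10) = -2/7 + (-10 + P) = -72/7 + P)
E(244, 137)/31731 = (-72/7 + 137)/31731 = (887/7)*(1/31731) = 887/222117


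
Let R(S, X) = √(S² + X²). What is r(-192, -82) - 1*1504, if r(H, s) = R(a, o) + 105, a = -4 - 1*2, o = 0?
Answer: -1393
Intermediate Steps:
a = -6 (a = -4 - 2 = -6)
r(H, s) = 111 (r(H, s) = √((-6)² + 0²) + 105 = √(36 + 0) + 105 = √36 + 105 = 6 + 105 = 111)
r(-192, -82) - 1*1504 = 111 - 1*1504 = 111 - 1504 = -1393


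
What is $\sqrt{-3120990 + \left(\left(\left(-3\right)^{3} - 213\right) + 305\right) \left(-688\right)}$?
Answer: $i \sqrt{3165710} \approx 1779.2 i$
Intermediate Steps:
$\sqrt{-3120990 + \left(\left(\left(-3\right)^{3} - 213\right) + 305\right) \left(-688\right)} = \sqrt{-3120990 + \left(\left(-27 - 213\right) + 305\right) \left(-688\right)} = \sqrt{-3120990 + \left(-240 + 305\right) \left(-688\right)} = \sqrt{-3120990 + 65 \left(-688\right)} = \sqrt{-3120990 - 44720} = \sqrt{-3165710} = i \sqrt{3165710}$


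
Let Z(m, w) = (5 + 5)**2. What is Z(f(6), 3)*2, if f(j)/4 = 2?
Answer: 200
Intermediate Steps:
f(j) = 8 (f(j) = 4*2 = 8)
Z(m, w) = 100 (Z(m, w) = 10**2 = 100)
Z(f(6), 3)*2 = 100*2 = 200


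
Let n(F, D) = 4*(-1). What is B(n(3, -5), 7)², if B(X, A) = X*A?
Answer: 784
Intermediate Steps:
n(F, D) = -4
B(X, A) = A*X
B(n(3, -5), 7)² = (7*(-4))² = (-28)² = 784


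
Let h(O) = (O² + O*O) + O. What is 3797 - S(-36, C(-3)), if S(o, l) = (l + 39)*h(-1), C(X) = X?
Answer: 3761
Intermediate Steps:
h(O) = O + 2*O² (h(O) = (O² + O²) + O = 2*O² + O = O + 2*O²)
S(o, l) = 39 + l (S(o, l) = (l + 39)*(-(1 + 2*(-1))) = (39 + l)*(-(1 - 2)) = (39 + l)*(-1*(-1)) = (39 + l)*1 = 39 + l)
3797 - S(-36, C(-3)) = 3797 - (39 - 3) = 3797 - 1*36 = 3797 - 36 = 3761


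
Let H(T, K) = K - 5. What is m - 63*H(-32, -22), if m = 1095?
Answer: 2796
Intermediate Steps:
H(T, K) = -5 + K
m - 63*H(-32, -22) = 1095 - 63*(-5 - 22) = 1095 - 63*(-27) = 1095 + 1701 = 2796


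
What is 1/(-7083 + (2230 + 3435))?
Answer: -1/1418 ≈ -0.00070522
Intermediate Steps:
1/(-7083 + (2230 + 3435)) = 1/(-7083 + 5665) = 1/(-1418) = -1/1418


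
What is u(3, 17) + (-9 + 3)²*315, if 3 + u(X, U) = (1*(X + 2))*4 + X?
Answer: 11360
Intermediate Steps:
u(X, U) = 5 + 5*X (u(X, U) = -3 + ((1*(X + 2))*4 + X) = -3 + ((1*(2 + X))*4 + X) = -3 + ((2 + X)*4 + X) = -3 + ((8 + 4*X) + X) = -3 + (8 + 5*X) = 5 + 5*X)
u(3, 17) + (-9 + 3)²*315 = (5 + 5*3) + (-9 + 3)²*315 = (5 + 15) + (-6)²*315 = 20 + 36*315 = 20 + 11340 = 11360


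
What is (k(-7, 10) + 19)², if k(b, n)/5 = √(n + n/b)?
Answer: 4027/7 + 380*√105/7 ≈ 1131.5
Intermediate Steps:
k(b, n) = 5*√(n + n/b)
(k(-7, 10) + 19)² = (5*√(10 + 10/(-7)) + 19)² = (5*√(10 + 10*(-⅐)) + 19)² = (5*√(10 - 10/7) + 19)² = (5*√(60/7) + 19)² = (5*(2*√105/7) + 19)² = (10*√105/7 + 19)² = (19 + 10*√105/7)²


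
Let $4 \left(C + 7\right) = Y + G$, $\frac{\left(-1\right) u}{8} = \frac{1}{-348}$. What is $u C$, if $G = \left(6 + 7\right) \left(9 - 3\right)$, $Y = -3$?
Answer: $\frac{47}{174} \approx 0.27011$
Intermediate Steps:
$u = \frac{2}{87}$ ($u = - \frac{8}{-348} = \left(-8\right) \left(- \frac{1}{348}\right) = \frac{2}{87} \approx 0.022988$)
$G = 78$ ($G = 13 \cdot 6 = 78$)
$C = \frac{47}{4}$ ($C = -7 + \frac{-3 + 78}{4} = -7 + \frac{1}{4} \cdot 75 = -7 + \frac{75}{4} = \frac{47}{4} \approx 11.75$)
$u C = \frac{2}{87} \cdot \frac{47}{4} = \frac{47}{174}$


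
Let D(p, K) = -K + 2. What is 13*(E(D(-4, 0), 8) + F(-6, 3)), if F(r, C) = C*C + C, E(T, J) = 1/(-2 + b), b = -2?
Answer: 611/4 ≈ 152.75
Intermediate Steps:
D(p, K) = 2 - K
E(T, J) = -1/4 (E(T, J) = 1/(-2 - 2) = 1/(-4) = -1/4)
F(r, C) = C + C**2 (F(r, C) = C**2 + C = C + C**2)
13*(E(D(-4, 0), 8) + F(-6, 3)) = 13*(-1/4 + 3*(1 + 3)) = 13*(-1/4 + 3*4) = 13*(-1/4 + 12) = 13*(47/4) = 611/4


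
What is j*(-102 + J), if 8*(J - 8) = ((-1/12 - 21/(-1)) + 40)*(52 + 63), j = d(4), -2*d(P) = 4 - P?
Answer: 0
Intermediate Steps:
d(P) = -2 + P/2 (d(P) = -(4 - P)/2 = -2 + P/2)
j = 0 (j = -2 + (½)*4 = -2 + 2 = 0)
J = 84833/96 (J = 8 + (((-1/12 - 21/(-1)) + 40)*(52 + 63))/8 = 8 + (((-1*1/12 - 21*(-1)) + 40)*115)/8 = 8 + (((-1/12 + 21) + 40)*115)/8 = 8 + ((251/12 + 40)*115)/8 = 8 + ((731/12)*115)/8 = 8 + (⅛)*(84065/12) = 8 + 84065/96 = 84833/96 ≈ 883.68)
j*(-102 + J) = 0*(-102 + 84833/96) = 0*(75041/96) = 0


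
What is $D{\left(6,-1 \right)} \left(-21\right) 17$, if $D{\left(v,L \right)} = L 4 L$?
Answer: $-1428$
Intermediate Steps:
$D{\left(v,L \right)} = 4 L^{2}$ ($D{\left(v,L \right)} = 4 L L = 4 L^{2}$)
$D{\left(6,-1 \right)} \left(-21\right) 17 = 4 \left(-1\right)^{2} \left(-21\right) 17 = 4 \cdot 1 \left(-21\right) 17 = 4 \left(-21\right) 17 = \left(-84\right) 17 = -1428$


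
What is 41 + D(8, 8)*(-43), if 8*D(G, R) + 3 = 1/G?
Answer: 3613/64 ≈ 56.453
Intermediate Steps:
D(G, R) = -3/8 + 1/(8*G)
41 + D(8, 8)*(-43) = 41 + ((⅛)*(1 - 3*8)/8)*(-43) = 41 + ((⅛)*(⅛)*(1 - 24))*(-43) = 41 + ((⅛)*(⅛)*(-23))*(-43) = 41 - 23/64*(-43) = 41 + 989/64 = 3613/64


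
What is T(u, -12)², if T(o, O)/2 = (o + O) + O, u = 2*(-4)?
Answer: 4096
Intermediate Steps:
u = -8
T(o, O) = 2*o + 4*O (T(o, O) = 2*((o + O) + O) = 2*((O + o) + O) = 2*(o + 2*O) = 2*o + 4*O)
T(u, -12)² = (2*(-8) + 4*(-12))² = (-16 - 48)² = (-64)² = 4096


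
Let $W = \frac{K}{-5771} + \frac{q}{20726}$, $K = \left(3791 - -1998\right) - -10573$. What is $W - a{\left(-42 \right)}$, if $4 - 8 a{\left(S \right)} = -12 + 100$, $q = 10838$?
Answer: $\frac{979329619}{119609746} \approx 8.1877$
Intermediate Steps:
$K = 16362$ ($K = \left(3791 + 1998\right) + 10573 = 5789 + 10573 = 16362$)
$W = - \frac{138286357}{59804873}$ ($W = \frac{16362}{-5771} + \frac{10838}{20726} = 16362 \left(- \frac{1}{5771}\right) + 10838 \cdot \frac{1}{20726} = - \frac{16362}{5771} + \frac{5419}{10363} = - \frac{138286357}{59804873} \approx -2.3123$)
$a{\left(S \right)} = - \frac{21}{2}$ ($a{\left(S \right)} = \frac{1}{2} - \frac{-12 + 100}{8} = \frac{1}{2} - 11 = - \frac{21}{2}$)
$W - a{\left(-42 \right)} = - \frac{138286357}{59804873} - - \frac{21}{2} = - \frac{138286357}{59804873} + \frac{21}{2} = \frac{979329619}{119609746}$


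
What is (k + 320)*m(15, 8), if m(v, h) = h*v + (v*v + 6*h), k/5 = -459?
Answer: -776175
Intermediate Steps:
k = -2295 (k = 5*(-459) = -2295)
m(v, h) = v² + 6*h + h*v (m(v, h) = h*v + (v² + 6*h) = v² + 6*h + h*v)
(k + 320)*m(15, 8) = (-2295 + 320)*(15² + 6*8 + 8*15) = -1975*(225 + 48 + 120) = -1975*393 = -776175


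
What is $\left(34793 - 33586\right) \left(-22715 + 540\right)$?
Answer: $-26765225$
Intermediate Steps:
$\left(34793 - 33586\right) \left(-22715 + 540\right) = 1207 \left(-22175\right) = -26765225$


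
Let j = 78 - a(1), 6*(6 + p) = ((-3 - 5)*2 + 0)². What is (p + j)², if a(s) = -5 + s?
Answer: 126736/9 ≈ 14082.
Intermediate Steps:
p = 110/3 (p = -6 + ((-3 - 5)*2 + 0)²/6 = -6 + (-8*2 + 0)²/6 = -6 + (-16 + 0)²/6 = -6 + (⅙)*(-16)² = -6 + (⅙)*256 = -6 + 128/3 = 110/3 ≈ 36.667)
j = 82 (j = 78 - (-5 + 1) = 78 - 1*(-4) = 78 + 4 = 82)
(p + j)² = (110/3 + 82)² = (356/3)² = 126736/9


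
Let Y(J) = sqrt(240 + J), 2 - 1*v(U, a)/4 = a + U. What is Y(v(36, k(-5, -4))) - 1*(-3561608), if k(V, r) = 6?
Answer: 3561608 + 4*sqrt(5) ≈ 3.5616e+6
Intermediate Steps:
v(U, a) = 8 - 4*U - 4*a (v(U, a) = 8 - 4*(a + U) = 8 - 4*(U + a) = 8 + (-4*U - 4*a) = 8 - 4*U - 4*a)
Y(v(36, k(-5, -4))) - 1*(-3561608) = sqrt(240 + (8 - 4*36 - 4*6)) - 1*(-3561608) = sqrt(240 + (8 - 144 - 24)) + 3561608 = sqrt(240 - 160) + 3561608 = sqrt(80) + 3561608 = 4*sqrt(5) + 3561608 = 3561608 + 4*sqrt(5)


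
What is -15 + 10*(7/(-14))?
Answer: -20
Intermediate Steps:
-15 + 10*(7/(-14)) = -15 + 10*(7*(-1/14)) = -15 + 10*(-½) = -15 - 5 = -20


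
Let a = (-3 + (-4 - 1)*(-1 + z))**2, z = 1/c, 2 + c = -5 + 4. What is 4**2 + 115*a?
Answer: 14059/9 ≈ 1562.1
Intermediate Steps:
c = -3 (c = -2 + (-5 + 4) = -2 - 1 = -3)
z = -1/3 (z = 1/(-3) = 1*(-1/3) = -1/3 ≈ -0.33333)
a = 121/9 (a = (-3 + (-4 - 1)*(-1 - 1/3))**2 = (-3 - 5*(-4/3))**2 = (-3 + 20/3)**2 = (11/3)**2 = 121/9 ≈ 13.444)
4**2 + 115*a = 4**2 + 115*(121/9) = 16 + 13915/9 = 14059/9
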